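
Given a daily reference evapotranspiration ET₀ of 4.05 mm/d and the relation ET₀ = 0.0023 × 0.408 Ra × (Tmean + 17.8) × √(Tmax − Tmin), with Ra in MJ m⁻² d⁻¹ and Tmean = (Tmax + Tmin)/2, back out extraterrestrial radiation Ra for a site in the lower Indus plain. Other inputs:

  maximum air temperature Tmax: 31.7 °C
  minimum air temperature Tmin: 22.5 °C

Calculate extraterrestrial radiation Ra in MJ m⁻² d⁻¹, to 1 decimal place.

31.7 MJ m⁻² d⁻¹

Tmean = (31.7+22.5)/2 = 27.10 °C; ΔT = 9.2
Ra = ET₀ / [0.0023 × 0.408 × (Tmean+17.8) × √ΔT]
   = 4.05 / (0.0023 × 0.408 × 44.90 × 3.0332) = 31.690 MJ m⁻² d⁻¹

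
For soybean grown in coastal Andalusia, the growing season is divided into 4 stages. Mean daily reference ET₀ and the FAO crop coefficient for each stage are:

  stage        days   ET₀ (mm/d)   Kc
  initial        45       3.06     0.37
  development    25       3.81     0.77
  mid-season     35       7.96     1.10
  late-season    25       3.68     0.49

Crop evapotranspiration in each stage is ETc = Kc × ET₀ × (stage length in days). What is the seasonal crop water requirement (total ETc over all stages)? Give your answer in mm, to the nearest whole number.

476 mm

initial: 0.37 × 3.06 × 45 = 50.95 mm
development: 0.77 × 3.81 × 25 = 73.34 mm
mid-season: 1.10 × 7.96 × 35 = 306.46 mm
late-season: 0.49 × 3.68 × 25 = 45.08 mm
Seasonal total = 475.83 mm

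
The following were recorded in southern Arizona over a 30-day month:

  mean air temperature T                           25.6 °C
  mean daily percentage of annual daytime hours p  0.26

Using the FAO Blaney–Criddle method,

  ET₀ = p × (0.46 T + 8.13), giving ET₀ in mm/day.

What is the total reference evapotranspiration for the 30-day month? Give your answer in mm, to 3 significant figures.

ET₀ = 0.26 × (0.46 × 25.6 + 8.13) = 0.26 × 19.906 = 5.1756 mm/d
Monthly total = 5.1756 × 30 = 155.268 mm

155 mm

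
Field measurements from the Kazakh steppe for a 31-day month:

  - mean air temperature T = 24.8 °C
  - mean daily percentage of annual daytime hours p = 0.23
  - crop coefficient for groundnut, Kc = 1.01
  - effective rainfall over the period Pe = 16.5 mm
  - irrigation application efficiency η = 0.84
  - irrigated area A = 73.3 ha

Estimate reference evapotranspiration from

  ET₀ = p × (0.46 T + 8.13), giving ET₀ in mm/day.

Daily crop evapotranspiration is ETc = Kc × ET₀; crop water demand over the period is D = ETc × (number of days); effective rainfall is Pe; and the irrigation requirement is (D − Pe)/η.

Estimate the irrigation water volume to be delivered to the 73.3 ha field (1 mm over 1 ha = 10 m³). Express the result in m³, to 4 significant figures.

108400 m³

ET₀ = 0.23 × (0.46 × 24.8 + 8.13) = 0.23 × 19.538 = 4.4937 mm/d
ETc = Kc × ET₀ = 1.01 × 4.4937 = 4.5386 mm/d
Crop demand D = ETc × 31 d = 4.5386 × 31 = 140.697 mm
D − Pe = 140.697 − 16.5 = 124.197 mm
Gross irrigation = 124.197 / 0.84 = 147.854 mm
Volume = 147.854 mm × 73.3 ha × 10 = 108377.0 m³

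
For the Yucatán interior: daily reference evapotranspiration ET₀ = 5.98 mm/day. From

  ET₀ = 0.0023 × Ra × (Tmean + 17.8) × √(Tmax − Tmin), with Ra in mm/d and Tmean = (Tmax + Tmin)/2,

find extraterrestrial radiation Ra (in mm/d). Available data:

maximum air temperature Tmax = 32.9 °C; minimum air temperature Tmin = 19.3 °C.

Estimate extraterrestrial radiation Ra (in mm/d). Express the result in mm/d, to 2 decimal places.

16.06 mm/d

Tmean = 26.10 °C; √ΔT = 3.6878
Ra = ET₀ / [0.0023 × (Tmean+17.8) × √ΔT] = 5.98 / (0.0023 × 43.90 × 3.6878) = 16.060 mm/d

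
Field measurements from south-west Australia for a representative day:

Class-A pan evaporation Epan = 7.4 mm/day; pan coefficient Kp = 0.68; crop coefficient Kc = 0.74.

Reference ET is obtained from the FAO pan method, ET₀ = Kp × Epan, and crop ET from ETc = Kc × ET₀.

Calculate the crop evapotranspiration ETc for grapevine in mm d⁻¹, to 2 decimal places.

ET₀ = 0.68 × 7.4 = 5.0320 mm/d
ETc = Kc × ET₀ = 0.74 × 5.0320 = 3.7237 mm/d

3.72 mm d⁻¹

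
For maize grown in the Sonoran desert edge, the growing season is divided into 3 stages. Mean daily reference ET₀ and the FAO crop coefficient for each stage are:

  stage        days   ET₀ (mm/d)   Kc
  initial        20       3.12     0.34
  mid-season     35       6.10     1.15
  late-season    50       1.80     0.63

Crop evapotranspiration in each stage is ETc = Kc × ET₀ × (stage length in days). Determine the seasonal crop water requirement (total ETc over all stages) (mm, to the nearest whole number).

initial: 0.34 × 3.12 × 20 = 21.22 mm
mid-season: 1.15 × 6.10 × 35 = 245.53 mm
late-season: 0.63 × 1.80 × 50 = 56.70 mm
Seasonal total = 323.45 mm

323 mm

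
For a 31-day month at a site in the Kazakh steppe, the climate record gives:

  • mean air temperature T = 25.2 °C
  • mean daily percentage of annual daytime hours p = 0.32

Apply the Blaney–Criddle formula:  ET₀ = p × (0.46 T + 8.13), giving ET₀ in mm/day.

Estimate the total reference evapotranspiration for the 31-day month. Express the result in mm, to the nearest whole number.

196 mm

ET₀ = 0.32 × (0.46 × 25.2 + 8.13) = 0.32 × 19.722 = 6.3110 mm/d
Monthly total = 6.3110 × 31 = 195.641 mm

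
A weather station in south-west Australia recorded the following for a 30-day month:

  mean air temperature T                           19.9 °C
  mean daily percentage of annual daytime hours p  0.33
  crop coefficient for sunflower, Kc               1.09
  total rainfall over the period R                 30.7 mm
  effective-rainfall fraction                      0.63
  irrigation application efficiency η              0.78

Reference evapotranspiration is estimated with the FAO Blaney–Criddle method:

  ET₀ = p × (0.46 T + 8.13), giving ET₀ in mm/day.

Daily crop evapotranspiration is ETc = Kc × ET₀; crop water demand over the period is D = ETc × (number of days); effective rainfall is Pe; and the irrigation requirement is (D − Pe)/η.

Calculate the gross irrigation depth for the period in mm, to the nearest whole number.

214 mm

ET₀ = 0.33 × (0.46 × 19.9 + 8.13) = 0.33 × 17.284 = 5.7037 mm/d
ETc = Kc × ET₀ = 1.09 × 5.7037 = 6.2170 mm/d
Crop demand D = ETc × 30 d = 6.2170 × 30 = 186.510 mm
Pe = 0.63 × 30.7 = 19.341 mm
D − Pe = 186.510 − 19.341 = 167.169 mm
Gross irrigation = 167.169 / 0.78 = 214.319 mm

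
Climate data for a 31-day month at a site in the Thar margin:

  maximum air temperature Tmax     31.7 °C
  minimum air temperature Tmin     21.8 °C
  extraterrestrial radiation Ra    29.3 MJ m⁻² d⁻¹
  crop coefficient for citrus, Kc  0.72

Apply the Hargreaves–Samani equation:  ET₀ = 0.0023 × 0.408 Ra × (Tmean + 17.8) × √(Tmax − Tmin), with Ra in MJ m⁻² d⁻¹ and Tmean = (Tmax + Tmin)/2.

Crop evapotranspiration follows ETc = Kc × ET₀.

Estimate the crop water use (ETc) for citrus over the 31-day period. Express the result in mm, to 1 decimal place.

Tmean = (31.7 + 21.8)/2 = 26.75 °C
0.408 Ra = 0.408 × 29.3 = 11.9544 mm/d equivalent
ET₀ = 0.0023 × 11.9544 × (26.75 + 17.8) × √9.9 = 0.0023 × 11.9544 × 44.55 × 3.1464 = 3.8540 mm/d
ETc = Kc × ET₀ = 0.72 × 3.8540 = 2.7749 mm/d
Over 31 days: 2.7749 × 31 = 86.022 mm

86.0 mm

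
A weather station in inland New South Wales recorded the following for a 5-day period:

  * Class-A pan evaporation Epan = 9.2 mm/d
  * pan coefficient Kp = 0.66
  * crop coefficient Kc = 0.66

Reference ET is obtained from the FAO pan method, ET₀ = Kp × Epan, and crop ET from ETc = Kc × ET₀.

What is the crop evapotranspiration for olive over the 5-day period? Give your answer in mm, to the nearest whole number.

20 mm

ET₀ = 0.66 × 9.2 = 6.0720 mm/d
ETc = Kc × ET₀ = 0.66 × 6.0720 = 4.0075 mm/d
Over 5 days: 4.0075 × 5 = 20.038 mm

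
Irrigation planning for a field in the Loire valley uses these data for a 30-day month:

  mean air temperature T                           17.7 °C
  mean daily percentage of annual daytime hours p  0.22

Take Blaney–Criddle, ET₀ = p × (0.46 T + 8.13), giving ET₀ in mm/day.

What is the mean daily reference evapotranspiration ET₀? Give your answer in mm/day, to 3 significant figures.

3.58 mm/day

ET₀ = 0.22 × (0.46 × 17.7 + 8.13) = 0.22 × 16.272 = 3.5798 mm/d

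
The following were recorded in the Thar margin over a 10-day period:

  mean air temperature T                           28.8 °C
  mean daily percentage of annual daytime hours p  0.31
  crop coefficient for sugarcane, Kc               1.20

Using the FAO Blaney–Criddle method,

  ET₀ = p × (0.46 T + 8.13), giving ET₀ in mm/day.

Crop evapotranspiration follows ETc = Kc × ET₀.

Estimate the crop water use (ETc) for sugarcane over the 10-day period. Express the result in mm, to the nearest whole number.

80 mm

ET₀ = 0.31 × (0.46 × 28.8 + 8.13) = 0.31 × 21.378 = 6.6272 mm/d
ETc = Kc × ET₀ = 1.20 × 6.6272 = 7.9526 mm/d
Over 10 days: 7.9526 × 10 = 79.526 mm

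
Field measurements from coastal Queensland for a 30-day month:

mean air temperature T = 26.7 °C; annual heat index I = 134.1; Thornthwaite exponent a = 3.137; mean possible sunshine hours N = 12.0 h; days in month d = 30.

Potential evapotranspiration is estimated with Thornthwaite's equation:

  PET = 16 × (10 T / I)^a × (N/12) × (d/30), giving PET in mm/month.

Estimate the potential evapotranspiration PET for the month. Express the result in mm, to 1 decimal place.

10T/I = 10 × 26.7 / 134.1 = 1.9911
(10T/I)^a = 1.9911^3.137 = 8.6747
Uncorrected PET = 16 × 8.6747 = 138.795 mm
Correction = (N/12)(d/30) = (12.0/12)(30/30) = 1.0000
PET = 138.795 × 1.0000 = 138.795 mm/month

138.8 mm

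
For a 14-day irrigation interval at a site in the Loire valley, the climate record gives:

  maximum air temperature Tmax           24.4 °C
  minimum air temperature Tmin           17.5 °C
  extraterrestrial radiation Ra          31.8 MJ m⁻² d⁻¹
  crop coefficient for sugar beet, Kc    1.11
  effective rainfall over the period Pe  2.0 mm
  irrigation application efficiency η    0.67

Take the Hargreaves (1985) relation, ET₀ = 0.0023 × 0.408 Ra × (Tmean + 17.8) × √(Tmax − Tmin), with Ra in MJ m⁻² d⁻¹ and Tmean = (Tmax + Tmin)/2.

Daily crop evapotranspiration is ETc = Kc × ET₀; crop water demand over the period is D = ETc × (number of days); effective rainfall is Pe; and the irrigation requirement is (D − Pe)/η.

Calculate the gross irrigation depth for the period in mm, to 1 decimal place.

67.5 mm

Tmean = (24.4 + 17.5)/2 = 20.95 °C
0.408 Ra = 0.408 × 31.8 = 12.9744 mm/d equivalent
ET₀ = 0.0023 × 12.9744 × (20.95 + 17.8) × √6.9 = 0.0023 × 12.9744 × 38.75 × 2.6268 = 3.0375 mm/d
ETc = Kc × ET₀ = 1.11 × 3.0375 = 3.3716 mm/d
Crop demand D = ETc × 14 d = 3.3716 × 14 = 47.202 mm
D − Pe = 47.202 − 2.0 = 45.202 mm
Gross irrigation = 45.202 / 0.67 = 67.466 mm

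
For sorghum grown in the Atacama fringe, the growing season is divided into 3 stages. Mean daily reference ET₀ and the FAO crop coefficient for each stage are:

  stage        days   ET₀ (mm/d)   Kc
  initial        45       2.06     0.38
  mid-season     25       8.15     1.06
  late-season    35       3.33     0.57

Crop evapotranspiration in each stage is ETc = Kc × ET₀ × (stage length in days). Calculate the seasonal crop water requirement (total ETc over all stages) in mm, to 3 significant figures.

initial: 0.38 × 2.06 × 45 = 35.23 mm
mid-season: 1.06 × 8.15 × 25 = 215.98 mm
late-season: 0.57 × 3.33 × 35 = 66.43 mm
Seasonal total = 317.64 mm

318 mm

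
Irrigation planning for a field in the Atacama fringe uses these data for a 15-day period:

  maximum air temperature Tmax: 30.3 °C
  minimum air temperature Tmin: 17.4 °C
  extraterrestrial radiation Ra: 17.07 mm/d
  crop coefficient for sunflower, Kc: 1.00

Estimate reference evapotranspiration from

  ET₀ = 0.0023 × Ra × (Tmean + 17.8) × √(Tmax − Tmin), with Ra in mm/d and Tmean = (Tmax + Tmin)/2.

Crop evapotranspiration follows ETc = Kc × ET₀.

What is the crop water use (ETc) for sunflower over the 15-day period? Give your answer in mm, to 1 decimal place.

88.1 mm

Tmean = (30.3 + 17.4)/2 = 23.85 °C
ET₀ = 0.0023 × 17.07 × (23.85 + 17.8) × √12.9 = 0.0023 × 17.07 × 41.65 × 3.5917 = 5.8732 mm/d
ETc = Kc × ET₀ = 1.00 × 5.8732 = 5.8732 mm/d
Over 15 days: 5.8732 × 15 = 88.098 mm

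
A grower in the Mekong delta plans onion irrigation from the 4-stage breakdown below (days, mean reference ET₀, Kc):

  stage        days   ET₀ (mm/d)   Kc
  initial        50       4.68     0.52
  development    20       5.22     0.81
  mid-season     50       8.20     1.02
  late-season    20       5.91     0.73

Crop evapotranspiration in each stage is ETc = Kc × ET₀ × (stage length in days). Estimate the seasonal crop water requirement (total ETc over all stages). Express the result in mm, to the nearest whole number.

initial: 0.52 × 4.68 × 50 = 121.68 mm
development: 0.81 × 5.22 × 20 = 84.56 mm
mid-season: 1.02 × 8.20 × 50 = 418.20 mm
late-season: 0.73 × 5.91 × 20 = 86.29 mm
Seasonal total = 710.73 mm

711 mm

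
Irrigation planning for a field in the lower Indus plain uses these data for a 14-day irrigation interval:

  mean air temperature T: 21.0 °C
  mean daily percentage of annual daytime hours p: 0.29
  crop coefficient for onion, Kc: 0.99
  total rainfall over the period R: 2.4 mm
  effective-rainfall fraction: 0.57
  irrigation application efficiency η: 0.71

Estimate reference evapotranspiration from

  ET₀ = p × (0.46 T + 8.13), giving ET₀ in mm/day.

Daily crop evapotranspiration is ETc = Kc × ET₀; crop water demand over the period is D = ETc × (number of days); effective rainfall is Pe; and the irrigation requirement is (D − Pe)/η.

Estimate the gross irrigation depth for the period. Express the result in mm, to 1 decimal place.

ET₀ = 0.29 × (0.46 × 21.0 + 8.13) = 0.29 × 17.790 = 5.1591 mm/d
ETc = Kc × ET₀ = 0.99 × 5.1591 = 5.1075 mm/d
Crop demand D = ETc × 14 d = 5.1075 × 14 = 71.505 mm
Pe = 0.57 × 2.4 = 1.368 mm
D − Pe = 71.505 − 1.368 = 70.137 mm
Gross irrigation = 70.137 / 0.71 = 98.785 mm

98.8 mm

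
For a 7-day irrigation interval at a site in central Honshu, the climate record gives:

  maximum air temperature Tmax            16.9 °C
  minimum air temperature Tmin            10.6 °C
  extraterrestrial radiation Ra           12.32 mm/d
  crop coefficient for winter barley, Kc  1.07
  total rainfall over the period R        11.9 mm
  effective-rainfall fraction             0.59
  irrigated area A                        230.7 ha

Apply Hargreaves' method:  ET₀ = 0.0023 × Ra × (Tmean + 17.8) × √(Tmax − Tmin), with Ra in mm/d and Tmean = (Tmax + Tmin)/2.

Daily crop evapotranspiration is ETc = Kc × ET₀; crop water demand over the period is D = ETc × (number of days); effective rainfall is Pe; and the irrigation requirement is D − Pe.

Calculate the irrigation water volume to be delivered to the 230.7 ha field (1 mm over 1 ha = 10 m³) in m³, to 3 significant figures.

Tmean = (16.9 + 10.6)/2 = 13.75 °C
ET₀ = 0.0023 × 12.32 × (13.75 + 17.8) × √6.3 = 0.0023 × 12.32 × 31.55 × 2.5100 = 2.2439 mm/d
ETc = Kc × ET₀ = 1.07 × 2.2439 = 2.4010 mm/d
Crop demand D = ETc × 7 d = 2.4010 × 7 = 16.807 mm
Pe = 0.59 × 11.9 = 7.021 mm
D − Pe = 16.807 − 7.021 = 9.786 mm
Volume = 9.786 mm × 230.7 ha × 10 = 22576.3 m³

22600 m³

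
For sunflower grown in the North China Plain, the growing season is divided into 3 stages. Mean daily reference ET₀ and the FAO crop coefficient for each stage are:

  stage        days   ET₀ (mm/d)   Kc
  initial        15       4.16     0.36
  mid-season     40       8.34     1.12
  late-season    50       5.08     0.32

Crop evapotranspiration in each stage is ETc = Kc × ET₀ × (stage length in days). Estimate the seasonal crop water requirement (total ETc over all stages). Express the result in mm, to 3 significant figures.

initial: 0.36 × 4.16 × 15 = 22.46 mm
mid-season: 1.12 × 8.34 × 40 = 373.63 mm
late-season: 0.32 × 5.08 × 50 = 81.28 mm
Seasonal total = 477.37 mm

477 mm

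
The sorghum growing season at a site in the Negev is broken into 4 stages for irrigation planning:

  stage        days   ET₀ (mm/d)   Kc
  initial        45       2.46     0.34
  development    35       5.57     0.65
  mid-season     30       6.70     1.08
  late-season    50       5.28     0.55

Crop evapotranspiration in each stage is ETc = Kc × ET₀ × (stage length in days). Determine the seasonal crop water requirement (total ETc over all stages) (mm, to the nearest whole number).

initial: 0.34 × 2.46 × 45 = 37.64 mm
development: 0.65 × 5.57 × 35 = 126.72 mm
mid-season: 1.08 × 6.70 × 30 = 217.08 mm
late-season: 0.55 × 5.28 × 50 = 145.20 mm
Seasonal total = 526.64 mm

527 mm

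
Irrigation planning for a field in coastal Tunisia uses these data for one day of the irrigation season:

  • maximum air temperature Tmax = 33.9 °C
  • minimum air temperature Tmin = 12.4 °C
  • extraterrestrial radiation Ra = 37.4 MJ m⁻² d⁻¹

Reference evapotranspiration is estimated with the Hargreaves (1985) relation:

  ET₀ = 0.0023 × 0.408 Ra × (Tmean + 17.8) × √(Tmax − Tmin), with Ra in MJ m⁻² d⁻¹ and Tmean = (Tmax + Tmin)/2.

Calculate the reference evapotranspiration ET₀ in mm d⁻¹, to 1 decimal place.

Tmean = (33.9 + 12.4)/2 = 23.15 °C
0.408 Ra = 0.408 × 37.4 = 15.2592 mm/d equivalent
ET₀ = 0.0023 × 15.2592 × (23.15 + 17.8) × √21.5 = 0.0023 × 15.2592 × 40.95 × 4.6368 = 6.6640 mm/d

6.7 mm d⁻¹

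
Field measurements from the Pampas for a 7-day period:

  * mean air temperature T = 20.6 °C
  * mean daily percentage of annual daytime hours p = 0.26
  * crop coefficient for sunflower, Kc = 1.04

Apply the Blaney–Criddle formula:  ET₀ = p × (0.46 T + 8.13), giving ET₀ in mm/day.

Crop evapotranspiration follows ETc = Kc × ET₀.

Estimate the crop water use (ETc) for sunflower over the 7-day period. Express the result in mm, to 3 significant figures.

33.3 mm

ET₀ = 0.26 × (0.46 × 20.6 + 8.13) = 0.26 × 17.606 = 4.5776 mm/d
ETc = Kc × ET₀ = 1.04 × 4.5776 = 4.7607 mm/d
Over 7 days: 4.7607 × 7 = 33.325 mm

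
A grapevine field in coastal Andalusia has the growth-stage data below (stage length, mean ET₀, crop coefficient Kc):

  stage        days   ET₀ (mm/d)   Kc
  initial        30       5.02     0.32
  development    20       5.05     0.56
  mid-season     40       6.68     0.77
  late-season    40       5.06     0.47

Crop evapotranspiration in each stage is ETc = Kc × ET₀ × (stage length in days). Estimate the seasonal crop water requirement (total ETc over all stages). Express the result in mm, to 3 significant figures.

406 mm

initial: 0.32 × 5.02 × 30 = 48.19 mm
development: 0.56 × 5.05 × 20 = 56.56 mm
mid-season: 0.77 × 6.68 × 40 = 205.74 mm
late-season: 0.47 × 5.06 × 40 = 95.13 mm
Seasonal total = 405.62 mm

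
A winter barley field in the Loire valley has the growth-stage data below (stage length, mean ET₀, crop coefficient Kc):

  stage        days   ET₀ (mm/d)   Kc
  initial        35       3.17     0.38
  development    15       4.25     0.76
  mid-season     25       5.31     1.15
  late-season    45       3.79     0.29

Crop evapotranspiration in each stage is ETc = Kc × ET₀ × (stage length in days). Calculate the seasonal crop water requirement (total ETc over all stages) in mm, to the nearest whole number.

293 mm

initial: 0.38 × 3.17 × 35 = 42.16 mm
development: 0.76 × 4.25 × 15 = 48.45 mm
mid-season: 1.15 × 5.31 × 25 = 152.66 mm
late-season: 0.29 × 3.79 × 45 = 49.46 mm
Seasonal total = 292.73 mm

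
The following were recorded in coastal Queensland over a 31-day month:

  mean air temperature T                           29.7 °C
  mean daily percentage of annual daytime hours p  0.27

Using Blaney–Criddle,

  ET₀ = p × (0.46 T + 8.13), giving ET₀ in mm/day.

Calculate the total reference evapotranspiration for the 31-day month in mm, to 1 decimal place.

182.4 mm

ET₀ = 0.27 × (0.46 × 29.7 + 8.13) = 0.27 × 21.792 = 5.8838 mm/d
Monthly total = 5.8838 × 31 = 182.398 mm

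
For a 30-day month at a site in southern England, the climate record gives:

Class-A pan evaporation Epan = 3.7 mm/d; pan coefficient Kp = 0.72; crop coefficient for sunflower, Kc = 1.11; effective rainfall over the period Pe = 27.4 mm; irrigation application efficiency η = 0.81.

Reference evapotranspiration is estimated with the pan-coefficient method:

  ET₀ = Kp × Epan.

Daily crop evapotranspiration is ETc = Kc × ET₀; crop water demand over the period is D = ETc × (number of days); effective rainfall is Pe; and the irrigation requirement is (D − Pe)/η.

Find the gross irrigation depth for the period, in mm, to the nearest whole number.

ET₀ = 0.72 × 3.7 = 2.6640 mm/d
ETc = Kc × ET₀ = 1.11 × 2.6640 = 2.9570 mm/d
Crop demand D = ETc × 30 d = 2.9570 × 30 = 88.710 mm
D − Pe = 88.710 − 27.4 = 61.310 mm
Gross irrigation = 61.310 / 0.81 = 75.691 mm

76 mm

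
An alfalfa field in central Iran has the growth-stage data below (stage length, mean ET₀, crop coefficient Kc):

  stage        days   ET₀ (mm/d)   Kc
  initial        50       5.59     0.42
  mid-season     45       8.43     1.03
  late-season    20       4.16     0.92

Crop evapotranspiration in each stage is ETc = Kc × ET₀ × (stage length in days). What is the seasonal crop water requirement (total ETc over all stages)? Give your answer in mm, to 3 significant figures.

585 mm

initial: 0.42 × 5.59 × 50 = 117.39 mm
mid-season: 1.03 × 8.43 × 45 = 390.73 mm
late-season: 0.92 × 4.16 × 20 = 76.54 mm
Seasonal total = 584.66 mm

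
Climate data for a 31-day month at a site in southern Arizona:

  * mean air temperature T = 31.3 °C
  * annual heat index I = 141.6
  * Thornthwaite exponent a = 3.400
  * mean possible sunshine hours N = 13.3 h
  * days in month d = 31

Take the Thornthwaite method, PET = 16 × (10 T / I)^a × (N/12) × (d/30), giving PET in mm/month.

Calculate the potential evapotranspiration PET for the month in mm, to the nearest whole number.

10T/I = 10 × 31.3 / 141.6 = 2.2105
(10T/I)^a = 2.2105^3.400 = 14.8343
Uncorrected PET = 16 × 14.8343 = 237.349 mm
Correction = (N/12)(d/30) = (13.3/12)(31/30) = 1.1453
PET = 237.349 × 1.1453 = 271.836 mm/month

272 mm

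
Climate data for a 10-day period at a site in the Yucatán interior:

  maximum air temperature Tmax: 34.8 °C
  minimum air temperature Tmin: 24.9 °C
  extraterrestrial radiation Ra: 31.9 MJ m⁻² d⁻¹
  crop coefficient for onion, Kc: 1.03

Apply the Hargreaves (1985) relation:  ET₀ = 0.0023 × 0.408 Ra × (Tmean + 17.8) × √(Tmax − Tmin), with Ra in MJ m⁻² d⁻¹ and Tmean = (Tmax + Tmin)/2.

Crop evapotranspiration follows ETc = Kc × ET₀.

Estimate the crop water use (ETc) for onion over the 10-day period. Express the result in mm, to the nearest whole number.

46 mm

Tmean = (34.8 + 24.9)/2 = 29.85 °C
0.408 Ra = 0.408 × 31.9 = 13.0152 mm/d equivalent
ET₀ = 0.0023 × 13.0152 × (29.85 + 17.8) × √9.9 = 0.0023 × 13.0152 × 47.65 × 3.1464 = 4.4880 mm/d
ETc = Kc × ET₀ = 1.03 × 4.4880 = 4.6226 mm/d
Over 10 days: 4.6226 × 10 = 46.226 mm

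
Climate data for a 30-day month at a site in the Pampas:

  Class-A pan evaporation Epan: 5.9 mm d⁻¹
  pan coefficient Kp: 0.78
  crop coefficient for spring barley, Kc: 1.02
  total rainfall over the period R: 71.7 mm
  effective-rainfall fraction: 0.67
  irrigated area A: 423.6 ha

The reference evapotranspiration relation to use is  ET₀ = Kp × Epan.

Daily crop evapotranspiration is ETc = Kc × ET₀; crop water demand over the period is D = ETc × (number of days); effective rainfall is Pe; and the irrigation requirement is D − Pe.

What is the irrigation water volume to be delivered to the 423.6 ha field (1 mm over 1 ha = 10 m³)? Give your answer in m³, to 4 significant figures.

393000 m³

ET₀ = 0.78 × 5.9 = 4.6020 mm/d
ETc = Kc × ET₀ = 1.02 × 4.6020 = 4.6940 mm/d
Crop demand D = ETc × 30 d = 4.6940 × 30 = 140.820 mm
Pe = 0.67 × 71.7 = 48.039 mm
D − Pe = 140.820 − 48.039 = 92.781 mm
Volume = 92.781 mm × 423.6 ha × 10 = 393020.3 m³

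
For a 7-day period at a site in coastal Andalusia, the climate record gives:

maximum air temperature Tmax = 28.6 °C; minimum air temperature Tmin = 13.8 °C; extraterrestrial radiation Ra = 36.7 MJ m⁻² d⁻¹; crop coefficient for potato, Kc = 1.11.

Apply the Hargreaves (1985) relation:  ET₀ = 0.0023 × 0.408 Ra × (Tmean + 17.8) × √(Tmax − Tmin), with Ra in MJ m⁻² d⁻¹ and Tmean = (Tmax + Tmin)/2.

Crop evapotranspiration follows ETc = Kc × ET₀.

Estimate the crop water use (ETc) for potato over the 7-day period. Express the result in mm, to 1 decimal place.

40.1 mm

Tmean = (28.6 + 13.8)/2 = 21.20 °C
0.408 Ra = 0.408 × 36.7 = 14.9736 mm/d equivalent
ET₀ = 0.0023 × 14.9736 × (21.20 + 17.8) × √14.8 = 0.0023 × 14.9736 × 39.00 × 3.8471 = 5.1672 mm/d
ETc = Kc × ET₀ = 1.11 × 5.1672 = 5.7356 mm/d
Over 7 days: 5.7356 × 7 = 40.149 mm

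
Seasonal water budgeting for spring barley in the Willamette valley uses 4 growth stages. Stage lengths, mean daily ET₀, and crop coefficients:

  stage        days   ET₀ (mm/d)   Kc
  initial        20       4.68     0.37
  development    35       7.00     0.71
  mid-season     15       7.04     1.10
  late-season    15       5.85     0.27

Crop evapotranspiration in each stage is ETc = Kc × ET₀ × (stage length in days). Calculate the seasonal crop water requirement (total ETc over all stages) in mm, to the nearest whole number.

348 mm

initial: 0.37 × 4.68 × 20 = 34.63 mm
development: 0.71 × 7.00 × 35 = 173.95 mm
mid-season: 1.10 × 7.04 × 15 = 116.16 mm
late-season: 0.27 × 5.85 × 15 = 23.69 mm
Seasonal total = 348.43 mm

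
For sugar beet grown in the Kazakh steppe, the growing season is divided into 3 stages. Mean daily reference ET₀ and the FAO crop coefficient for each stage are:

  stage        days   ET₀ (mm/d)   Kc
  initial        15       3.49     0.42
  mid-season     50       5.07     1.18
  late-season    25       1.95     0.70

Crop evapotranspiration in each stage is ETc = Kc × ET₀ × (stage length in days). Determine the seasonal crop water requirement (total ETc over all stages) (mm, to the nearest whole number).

355 mm

initial: 0.42 × 3.49 × 15 = 21.99 mm
mid-season: 1.18 × 5.07 × 50 = 299.13 mm
late-season: 0.70 × 1.95 × 25 = 34.13 mm
Seasonal total = 355.25 mm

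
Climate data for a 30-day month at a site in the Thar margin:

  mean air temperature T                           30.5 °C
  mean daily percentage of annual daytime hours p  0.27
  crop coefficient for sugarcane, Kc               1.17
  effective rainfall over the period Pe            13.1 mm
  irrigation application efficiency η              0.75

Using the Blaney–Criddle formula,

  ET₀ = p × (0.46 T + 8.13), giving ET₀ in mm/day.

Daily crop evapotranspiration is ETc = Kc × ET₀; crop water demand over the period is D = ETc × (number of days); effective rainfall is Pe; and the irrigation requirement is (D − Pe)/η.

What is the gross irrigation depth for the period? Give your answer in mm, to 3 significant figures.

263 mm

ET₀ = 0.27 × (0.46 × 30.5 + 8.13) = 0.27 × 22.160 = 5.9832 mm/d
ETc = Kc × ET₀ = 1.17 × 5.9832 = 7.0003 mm/d
Crop demand D = ETc × 30 d = 7.0003 × 30 = 210.009 mm
D − Pe = 210.009 − 13.1 = 196.909 mm
Gross irrigation = 196.909 / 0.75 = 262.545 mm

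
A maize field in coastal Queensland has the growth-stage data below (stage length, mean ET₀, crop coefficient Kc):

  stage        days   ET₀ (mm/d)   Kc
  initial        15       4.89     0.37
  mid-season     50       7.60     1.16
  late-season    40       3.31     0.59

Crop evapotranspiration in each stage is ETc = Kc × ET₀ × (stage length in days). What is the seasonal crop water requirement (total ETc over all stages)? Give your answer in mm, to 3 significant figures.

546 mm

initial: 0.37 × 4.89 × 15 = 27.14 mm
mid-season: 1.16 × 7.60 × 50 = 440.80 mm
late-season: 0.59 × 3.31 × 40 = 78.12 mm
Seasonal total = 546.06 mm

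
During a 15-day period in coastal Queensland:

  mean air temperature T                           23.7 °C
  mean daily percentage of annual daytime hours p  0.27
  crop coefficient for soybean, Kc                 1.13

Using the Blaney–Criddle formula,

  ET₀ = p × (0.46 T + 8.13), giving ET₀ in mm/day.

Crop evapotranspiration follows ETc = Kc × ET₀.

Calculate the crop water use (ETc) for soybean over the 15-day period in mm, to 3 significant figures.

87.1 mm

ET₀ = 0.27 × (0.46 × 23.7 + 8.13) = 0.27 × 19.032 = 5.1386 mm/d
ETc = Kc × ET₀ = 1.13 × 5.1386 = 5.8066 mm/d
Over 15 days: 5.8066 × 15 = 87.099 mm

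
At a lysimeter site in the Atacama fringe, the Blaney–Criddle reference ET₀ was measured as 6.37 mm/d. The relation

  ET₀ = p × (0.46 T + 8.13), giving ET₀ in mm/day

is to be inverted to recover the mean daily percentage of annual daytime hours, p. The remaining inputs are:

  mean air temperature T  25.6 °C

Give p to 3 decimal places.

p = ET₀ / (0.46 T + 8.13) = 6.37 / (0.46 × 25.6 + 8.13) = 6.37 / 19.906 = 0.3200

0.320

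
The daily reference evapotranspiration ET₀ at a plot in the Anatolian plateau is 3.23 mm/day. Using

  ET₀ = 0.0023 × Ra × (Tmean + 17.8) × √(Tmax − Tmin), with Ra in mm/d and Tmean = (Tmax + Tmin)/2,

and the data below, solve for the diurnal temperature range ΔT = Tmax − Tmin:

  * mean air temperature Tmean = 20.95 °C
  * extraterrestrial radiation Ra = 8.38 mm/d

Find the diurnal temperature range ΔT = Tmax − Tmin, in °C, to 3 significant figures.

√ΔT = ET₀ / [0.0023 × Ra × (Tmean+17.8)] = 3.23 / (0.0023 × 8.38 × 38.75) = 4.3247
ΔT = 4.3247² = 18.703 °C

18.7 °C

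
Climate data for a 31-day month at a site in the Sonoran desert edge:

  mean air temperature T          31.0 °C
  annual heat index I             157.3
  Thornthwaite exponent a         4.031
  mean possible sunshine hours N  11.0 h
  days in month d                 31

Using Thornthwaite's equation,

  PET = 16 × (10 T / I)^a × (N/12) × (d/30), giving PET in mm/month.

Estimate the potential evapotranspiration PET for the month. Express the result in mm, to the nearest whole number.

10T/I = 10 × 31.0 / 157.3 = 1.9708
(10T/I)^a = 1.9708^4.031 = 15.4065
Uncorrected PET = 16 × 15.4065 = 246.504 mm
Correction = (N/12)(d/30) = (11.0/12)(31/30) = 0.9472
PET = 246.504 × 0.9472 = 233.489 mm/month

233 mm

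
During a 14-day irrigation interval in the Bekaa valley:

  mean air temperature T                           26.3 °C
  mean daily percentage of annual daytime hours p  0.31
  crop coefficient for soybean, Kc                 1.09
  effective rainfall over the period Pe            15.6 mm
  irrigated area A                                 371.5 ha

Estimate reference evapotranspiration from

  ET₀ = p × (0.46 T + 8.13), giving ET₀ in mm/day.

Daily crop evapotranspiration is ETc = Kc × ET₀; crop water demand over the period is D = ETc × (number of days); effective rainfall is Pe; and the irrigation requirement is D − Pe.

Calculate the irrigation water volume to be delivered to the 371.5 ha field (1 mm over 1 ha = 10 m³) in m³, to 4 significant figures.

297500 m³

ET₀ = 0.31 × (0.46 × 26.3 + 8.13) = 0.31 × 20.228 = 6.2707 mm/d
ETc = Kc × ET₀ = 1.09 × 6.2707 = 6.8351 mm/d
Crop demand D = ETc × 14 d = 6.8351 × 14 = 95.691 mm
D − Pe = 95.691 − 15.6 = 80.091 mm
Volume = 80.091 mm × 371.5 ha × 10 = 297538.1 m³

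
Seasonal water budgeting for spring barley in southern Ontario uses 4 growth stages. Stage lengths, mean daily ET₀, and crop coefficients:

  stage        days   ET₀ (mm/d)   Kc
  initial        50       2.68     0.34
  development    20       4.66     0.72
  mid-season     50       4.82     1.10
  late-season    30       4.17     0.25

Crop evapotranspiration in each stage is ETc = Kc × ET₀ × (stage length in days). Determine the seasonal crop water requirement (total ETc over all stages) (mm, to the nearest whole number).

409 mm

initial: 0.34 × 2.68 × 50 = 45.56 mm
development: 0.72 × 4.66 × 20 = 67.10 mm
mid-season: 1.10 × 4.82 × 50 = 265.10 mm
late-season: 0.25 × 4.17 × 30 = 31.28 mm
Seasonal total = 409.04 mm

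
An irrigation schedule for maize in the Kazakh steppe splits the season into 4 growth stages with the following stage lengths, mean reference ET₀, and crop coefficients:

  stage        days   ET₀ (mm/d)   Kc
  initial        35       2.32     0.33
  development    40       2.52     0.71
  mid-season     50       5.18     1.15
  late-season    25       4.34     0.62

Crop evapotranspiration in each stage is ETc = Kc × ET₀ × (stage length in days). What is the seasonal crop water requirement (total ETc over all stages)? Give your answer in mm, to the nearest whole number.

463 mm

initial: 0.33 × 2.32 × 35 = 26.80 mm
development: 0.71 × 2.52 × 40 = 71.57 mm
mid-season: 1.15 × 5.18 × 50 = 297.85 mm
late-season: 0.62 × 4.34 × 25 = 67.27 mm
Seasonal total = 463.49 mm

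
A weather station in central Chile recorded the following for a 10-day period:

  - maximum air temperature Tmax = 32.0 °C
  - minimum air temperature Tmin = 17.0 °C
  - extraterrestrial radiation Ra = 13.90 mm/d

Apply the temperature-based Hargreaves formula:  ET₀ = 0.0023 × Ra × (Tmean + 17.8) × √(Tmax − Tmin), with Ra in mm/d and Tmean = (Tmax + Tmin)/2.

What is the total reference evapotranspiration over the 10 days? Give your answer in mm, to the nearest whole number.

52 mm

Tmean = (32.0 + 17.0)/2 = 24.50 °C
ET₀ = 0.0023 × 13.90 × (24.50 + 17.8) × √15.0 = 0.0023 × 13.90 × 42.30 × 3.8730 = 5.2376 mm/d
Over 10 days: 5.2376 × 10 = 52.376 mm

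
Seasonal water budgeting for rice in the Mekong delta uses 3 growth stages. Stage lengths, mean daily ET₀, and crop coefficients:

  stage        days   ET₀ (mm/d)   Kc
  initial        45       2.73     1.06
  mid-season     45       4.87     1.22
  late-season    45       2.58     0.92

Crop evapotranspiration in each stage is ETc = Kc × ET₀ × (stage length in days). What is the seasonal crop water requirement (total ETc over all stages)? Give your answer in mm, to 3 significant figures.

initial: 1.06 × 2.73 × 45 = 130.22 mm
mid-season: 1.22 × 4.87 × 45 = 267.36 mm
late-season: 0.92 × 2.58 × 45 = 106.81 mm
Seasonal total = 504.39 mm

504 mm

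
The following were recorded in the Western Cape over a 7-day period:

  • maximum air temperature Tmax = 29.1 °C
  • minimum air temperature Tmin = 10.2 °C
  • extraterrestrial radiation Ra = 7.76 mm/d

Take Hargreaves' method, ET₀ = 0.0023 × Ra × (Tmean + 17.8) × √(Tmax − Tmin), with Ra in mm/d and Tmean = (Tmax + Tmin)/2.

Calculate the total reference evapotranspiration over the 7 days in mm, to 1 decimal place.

Tmean = (29.1 + 10.2)/2 = 19.65 °C
ET₀ = 0.0023 × 7.76 × (19.65 + 17.8) × √18.9 = 0.0023 × 7.76 × 37.45 × 4.3474 = 2.9058 mm/d
Over 7 days: 2.9058 × 7 = 20.341 mm

20.3 mm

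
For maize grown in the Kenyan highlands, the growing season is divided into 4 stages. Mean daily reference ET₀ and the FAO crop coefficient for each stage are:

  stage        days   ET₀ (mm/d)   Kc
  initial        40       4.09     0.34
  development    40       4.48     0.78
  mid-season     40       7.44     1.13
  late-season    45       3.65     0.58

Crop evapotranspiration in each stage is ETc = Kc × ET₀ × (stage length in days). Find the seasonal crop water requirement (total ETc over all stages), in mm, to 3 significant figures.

627 mm

initial: 0.34 × 4.09 × 40 = 55.62 mm
development: 0.78 × 4.48 × 40 = 139.78 mm
mid-season: 1.13 × 7.44 × 40 = 336.29 mm
late-season: 0.58 × 3.65 × 45 = 95.27 mm
Seasonal total = 626.96 mm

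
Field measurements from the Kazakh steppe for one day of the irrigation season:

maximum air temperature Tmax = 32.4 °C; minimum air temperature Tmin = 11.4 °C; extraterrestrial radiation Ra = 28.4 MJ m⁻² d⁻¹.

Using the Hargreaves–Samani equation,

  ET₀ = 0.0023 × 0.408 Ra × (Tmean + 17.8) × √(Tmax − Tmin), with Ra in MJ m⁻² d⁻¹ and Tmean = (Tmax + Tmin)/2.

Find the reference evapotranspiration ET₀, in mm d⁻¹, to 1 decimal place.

Tmean = (32.4 + 11.4)/2 = 21.90 °C
0.408 Ra = 0.408 × 28.4 = 11.5872 mm/d equivalent
ET₀ = 0.0023 × 11.5872 × (21.90 + 17.8) × √21.0 = 0.0023 × 11.5872 × 39.70 × 4.5826 = 4.8485 mm/d

4.8 mm d⁻¹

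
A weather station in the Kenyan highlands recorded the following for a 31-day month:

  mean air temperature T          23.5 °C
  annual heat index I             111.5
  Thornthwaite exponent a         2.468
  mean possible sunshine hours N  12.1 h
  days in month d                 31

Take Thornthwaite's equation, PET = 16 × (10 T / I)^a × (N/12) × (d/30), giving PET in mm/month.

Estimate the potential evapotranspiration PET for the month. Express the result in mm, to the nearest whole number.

10T/I = 10 × 23.5 / 111.5 = 2.1076
(10T/I)^a = 2.1076^2.468 = 6.2966
Uncorrected PET = 16 × 6.2966 = 100.746 mm
Correction = (N/12)(d/30) = (12.1/12)(31/30) = 1.0419
PET = 100.746 × 1.0419 = 104.967 mm/month

105 mm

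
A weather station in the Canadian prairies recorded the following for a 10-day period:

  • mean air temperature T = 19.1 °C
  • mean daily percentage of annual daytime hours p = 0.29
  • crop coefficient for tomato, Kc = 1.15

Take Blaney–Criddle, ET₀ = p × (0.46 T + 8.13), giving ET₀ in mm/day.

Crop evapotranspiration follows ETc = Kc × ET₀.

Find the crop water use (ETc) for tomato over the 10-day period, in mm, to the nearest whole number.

ET₀ = 0.29 × (0.46 × 19.1 + 8.13) = 0.29 × 16.916 = 4.9056 mm/d
ETc = Kc × ET₀ = 1.15 × 4.9056 = 5.6414 mm/d
Over 10 days: 5.6414 × 10 = 56.414 mm

56 mm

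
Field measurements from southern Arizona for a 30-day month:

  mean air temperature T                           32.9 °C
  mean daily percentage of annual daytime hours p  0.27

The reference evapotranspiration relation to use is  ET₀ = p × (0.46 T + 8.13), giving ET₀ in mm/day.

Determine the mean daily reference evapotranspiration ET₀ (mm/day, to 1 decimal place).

ET₀ = 0.27 × (0.46 × 32.9 + 8.13) = 0.27 × 23.264 = 6.2813 mm/d

6.3 mm/day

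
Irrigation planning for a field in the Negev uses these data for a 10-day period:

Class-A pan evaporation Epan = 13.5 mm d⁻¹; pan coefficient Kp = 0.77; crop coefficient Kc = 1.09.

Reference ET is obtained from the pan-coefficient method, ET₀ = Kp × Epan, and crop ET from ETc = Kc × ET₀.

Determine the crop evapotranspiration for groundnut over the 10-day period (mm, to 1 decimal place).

113.3 mm

ET₀ = 0.77 × 13.5 = 10.3950 mm/d
ETc = Kc × ET₀ = 1.09 × 10.3950 = 11.3306 mm/d
Over 10 days: 11.3306 × 10 = 113.306 mm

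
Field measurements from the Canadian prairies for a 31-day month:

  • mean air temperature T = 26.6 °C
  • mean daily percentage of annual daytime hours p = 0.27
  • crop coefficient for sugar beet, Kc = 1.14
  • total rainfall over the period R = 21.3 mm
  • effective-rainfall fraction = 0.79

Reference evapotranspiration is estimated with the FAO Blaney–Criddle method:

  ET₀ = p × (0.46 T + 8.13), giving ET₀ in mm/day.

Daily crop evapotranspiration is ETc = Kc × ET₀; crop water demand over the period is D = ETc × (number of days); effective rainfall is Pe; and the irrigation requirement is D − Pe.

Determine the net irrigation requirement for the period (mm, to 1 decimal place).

ET₀ = 0.27 × (0.46 × 26.6 + 8.13) = 0.27 × 20.366 = 5.4988 mm/d
ETc = Kc × ET₀ = 1.14 × 5.4988 = 6.2686 mm/d
Crop demand D = ETc × 31 d = 6.2686 × 31 = 194.327 mm
Pe = 0.79 × 21.3 = 16.827 mm
D − Pe = 194.327 − 16.827 = 177.500 mm

177.5 mm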